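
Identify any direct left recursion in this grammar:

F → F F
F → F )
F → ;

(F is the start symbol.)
Direct left recursion occurs when N → N α for some non-terminal N (the right-hand side begins with the left-hand side itself).

F → F F: LEFT RECURSIVE (starts with F)
F → F ): LEFT RECURSIVE (starts with F)
F → ;: starts with ';'

The grammar has direct left recursion on: F.

Answer: Yes, F is left-recursive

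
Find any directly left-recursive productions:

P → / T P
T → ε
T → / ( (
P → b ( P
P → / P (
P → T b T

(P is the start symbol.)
No direct left recursion

P → / T P: starts with '/'
T → ε: starts with ε
T → / ( (: starts with '/'
P → b ( P: starts with b
P → / P (: starts with '/'
P → T b T: starts with T

No direct left recursion found.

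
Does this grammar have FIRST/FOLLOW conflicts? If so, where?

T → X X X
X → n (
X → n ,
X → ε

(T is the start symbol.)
A FIRST/FOLLOW conflict occurs when a non-terminal N has a nullable alternative N → β (β ⇒* ε) and another alternative N → α with FIRST(α) ∩ FOLLOW(N) ≠ ∅: on such a lookahead the parser cannot decide between expanding α and letting N vanish via β.

Nullable non-terminals: T, X.
T has a nullable alternative but only one production, so nothing to check.

X: nullable alternative(s) X → ε; FOLLOW(X) = { $, 'n' }
  X → n (: FIRST \ {ε} = { 'n' } — overlaps FOLLOW(X) on { 'n' }: CONFLICT
  X → n ,: FIRST \ {ε} = { 'n' } — overlaps FOLLOW(X) on { 'n' }: CONFLICT
  X → ε: FIRST \ {ε} = { } — this is the only nullable alternative, skip

So the grammar has 2 FIRST/FOLLOW conflicts (marked CONFLICT above).

Answer: Yes. X → n '(' with FOLLOW(X) on { 'n' }; X → n ',' with FOLLOW(X) on { 'n' }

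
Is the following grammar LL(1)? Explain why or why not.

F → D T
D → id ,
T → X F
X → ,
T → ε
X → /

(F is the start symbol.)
Yes, the grammar is LL(1).

Relevant sets:
  FIRST(X) = { ',', '/' }
  FOLLOW(T) = { $ }

For T:
  PREDICT(T → X F) = { ',', '/' }
  PREDICT(T → ε) = { $ }
For X:
  PREDICT(X → ',') = { ',' }
  PREDICT(X → '/') = { '/' }
F, D have a single production, so nothing to check there.

All predict sets are disjoint. The grammar IS LL(1).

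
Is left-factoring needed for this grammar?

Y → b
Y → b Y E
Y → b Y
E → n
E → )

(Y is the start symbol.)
Left-factoring is needed when two productions for the same non-terminal
share a common prefix on the right-hand side.

Productions for Y:
  Y → b
  Y → b Y E
  Y → b Y
Productions for E:
  E → n
  E → )

Found common prefix 'b' in productions for Y

Answer: Yes, Y has productions with common prefix 'b'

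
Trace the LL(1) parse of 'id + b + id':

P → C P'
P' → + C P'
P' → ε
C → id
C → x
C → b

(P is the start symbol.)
LL(1) parsing maintains a stack (initially the start symbol over $) and the input. At each step: if the stack top is a terminal, match it against the current input token; if it is a non-terminal N, replace it with the RHS of M[N, lookahead] (the unique production whose predict set contains the lookahead).

Stack is shown with the top on the left.

Stack     Input          Action
-------------------------------
P $       id + b + id $  output P → C P'
C P' $    id + b + id $  output C → id
id P' $   id + b + id $  match 'id'
P' $      + b + id $     output P' → + C P'
+ C P' $  + b + id $     match '+'
C P' $    b + id $       output C → b
b P' $    b + id $       match 'b'
P' $      + id $         output P' → + C P'
+ C P' $  + id $         match '+'
C P' $    id $           output C → id
id P' $   id $           match 'id'
P' $      $              output P' → ε
$         $              accept

The string is accepted.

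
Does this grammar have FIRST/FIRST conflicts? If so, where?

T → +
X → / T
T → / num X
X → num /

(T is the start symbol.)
No FIRST/FIRST conflicts.

A FIRST/FIRST conflict occurs when two productions N → α and N → β for the same non-terminal have FIRST(α) ∩ FIRST(β) ≠ ∅ (with ε ∈ FIRST of a nullable right-hand side, so two nullable alternatives also conflict).

Productions for T:
  T → +: FIRST = { '+' }
  T → / num X: FIRST = { '/' }
Productions for X:
  X → / T: FIRST = { '/' }
  X → num /: FIRST = { 'num' }

All alternatives of each non-terminal have pairwise disjoint FIRST sets.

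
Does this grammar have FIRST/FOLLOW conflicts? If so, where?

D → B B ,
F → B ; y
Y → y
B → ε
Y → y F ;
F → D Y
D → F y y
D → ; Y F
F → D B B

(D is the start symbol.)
No FIRST/FOLLOW conflicts.

A FIRST/FOLLOW conflict occurs when a non-terminal N has a nullable alternative N → β (β ⇒* ε) and another alternative N → α with FIRST(α) ∩ FOLLOW(N) ≠ ∅: on such a lookahead the parser cannot decide between expanding α and letting N vanish via β.

Nullable non-terminals: B.
B has a nullable alternative but only one production, so nothing to check.

D, F, Y have no nullable alternative, so no FIRST/FOLLOW check is needed there.

No FIRST/FOLLOW conflicts found.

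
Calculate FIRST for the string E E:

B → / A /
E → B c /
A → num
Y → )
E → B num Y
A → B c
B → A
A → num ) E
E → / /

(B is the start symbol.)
FIRST sets of the non-terminals involved (from the grammar, by fixed-point iteration):
  FIRST(E) = { '/', 'num' }

To compute FIRST(E E), process the symbols left to right:
Symbol E is a non-terminal. Add FIRST(E) \ {ε} = { '/', 'num' }
E is not nullable (ε ∉ FIRST(E)), so stop here.
FIRST(E E) = { '/', 'num' }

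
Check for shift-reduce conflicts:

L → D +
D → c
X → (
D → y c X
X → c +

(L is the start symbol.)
No shift-reduce conflicts

A shift-reduce conflict occurs when an LR(0) state has both:
  - a complete (reduce) item [A → α .] (dot at the end), and
  - a shift item [B → β . c γ] (dot before a terminal).

Augment with L' → L and build the canonical LR(0) collection (I0 = CLOSURE({[L' → . L]}), then GOTO on every symbol after a dot until no new states appear). It has 11 states:
  I0: { [D → . c], [D → . y c X], [L → . D +], [L' → . L] }  — shift
  I1: { [L → D . +] }  — shift
  I2: { [L' → L .] }  — accept
  I3: { [D → c .] }  — reduce
  I4: { [D → y . c X] }  — shift
  I5: { [D → y c . X], [X → . (], [X → . c +] }  — shift
  I6: { [X → ( .] }  — reduce
  I7: { [D → y c X .] }  — reduce
  I8: { [X → c . +] }  — shift
  I9: { [X → c + .] }  — reduce
  I10: { [L → D + .] }  — reduce

No state contains both a complete item and a shift item.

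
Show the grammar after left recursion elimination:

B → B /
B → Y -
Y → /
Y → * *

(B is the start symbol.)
B → Y - B'
B' → / B'
B' → ε
Y → /
Y → * *

B is directly left-recursive. The standard transformation for
  A → A α₁ | ... | A α_m | β₁ | ... | β_n
is
  A  → β₁ A' | ... | β_n A'
  A' → α₁ A' | ... | α_m A' | ε

B → Y - becomes B → Y - B'
B → B / becomes B' → / B'
Add B' → ε

Productions for other non-terminals are unchanged:
  Y → /
  Y → * *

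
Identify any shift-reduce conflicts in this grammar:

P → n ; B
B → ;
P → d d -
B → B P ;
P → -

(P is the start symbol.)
Augment with P' → P and build the canonical LR(0) collection (I0 = CLOSURE({[P' → . P]}), then GOTO on every symbol after a dot until no new states appear). It has 12 states:
  I0: { [P → . -], [P → . d d -], [P → . n ; B], [P' → . P] }  — shift
  I1: { [P → - .] }  — reduce
  I2: { [P' → P .] }  — accept
  I3: { [P → d . d -] }  — shift
  I4: { [P → n . ; B] }  — shift
  I5: { [B → . ;], [B → . B P ;], [P → n ; . B] }  — shift
  I6: { [B → ; .] }  — reduce
  I7: { [B → B . P ;], [P → . -], [P → . d d -], [P → . n ; B], [P → n ; B .] }  — shift, reduce
  I8: { [B → B P . ;] }  — shift
  I9: { [B → B P ; .] }  — reduce
  I10: { [P → d d . -] }  — shift
  I11: { [P → d d - .] }  — reduce

I7 contains reduce item [P → n ; B .] and shift items [P → . -], [P → . d d -], [P → . n ; B] — shift-reduce conflict.

Answer: Yes — I7: [P → n ; B .] vs [P → . -]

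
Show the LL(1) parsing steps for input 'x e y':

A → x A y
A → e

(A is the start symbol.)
LL(1) parsing maintains a stack (initially the start symbol over $) and the input. At each step: if the stack top is a terminal, match it against the current input token; if it is a non-terminal N, replace it with the RHS of M[N, lookahead] (the unique production whose predict set contains the lookahead).

Stack is shown with the top on the left.

Stack    Input    Action
------------------------
A $      x e y $  output A → x A y
x A y $  x e y $  match 'x'
A y $    e y $    output A → e
e y $    e y $    match 'e'
y $      y $      match 'y'
$        $        accept

The string is accepted.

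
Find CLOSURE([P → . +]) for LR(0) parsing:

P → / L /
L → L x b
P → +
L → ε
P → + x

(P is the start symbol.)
To compute CLOSURE, for each item [A → α.Bβ] where B is a non-terminal, add [B → .γ] for all productions B → γ; repeat for the newly added items until nothing changes.

Start with: [P → . +]
The dot precedes the terminal '+', so nothing is added.

CLOSURE = { [P → . +] }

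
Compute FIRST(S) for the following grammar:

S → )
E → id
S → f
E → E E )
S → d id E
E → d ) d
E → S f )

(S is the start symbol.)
From S → ):
  - ')' is a terminal: add ')' and stop
From S → f:
  - f is a terminal: add 'f' and stop
From S → d id E:
  - d is a terminal: add 'd' and stop

Collecting: FIRST(S) = { ')', 'd', 'f' }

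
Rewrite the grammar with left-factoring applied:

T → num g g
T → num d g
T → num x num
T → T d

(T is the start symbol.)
Left-factoring transforms A → αβ₁ | αβ₂ into A → αA' and A' → β₁ | β₂
(α is the longest common prefix among the alternatives). Repeat until
no nonterminal has two alternatives with a common prefix.

Round 1: T has alternatives sharing prefix 'num'. Introduce T': T → num T'
  Add: T' → g g
  Add: T' → d g
  Add: T' → x num

No remaining common prefixes — done.

Resulting grammar:
T → num T'
T' → g g
T' → d g
T' → x num
T → T d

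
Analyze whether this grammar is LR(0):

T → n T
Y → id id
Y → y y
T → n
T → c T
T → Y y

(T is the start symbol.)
Augment with T' → T and build the canonical LR(0) collection (I0 = CLOSURE({[T' → . T]}), then GOTO on every symbol after a dot until no new states appear). It has 12 states:
  I0: { [T → . Y y], [T → . c T], [T → . n T], [T → . n], [T' → . T], [Y → . id id], [Y → . y y] }  — shift
  I1: { [T' → T .] }  — accept
  I2: { [T → Y . y] }  — shift
  I3: { [T → . Y y], [T → . c T], [T → . n T], [T → . n], [T → c . T], [Y → . id id], [Y → . y y] }  — shift
  I4: { [Y → id . id] }  — shift
  I5: { [T → . Y y], [T → . c T], [T → . n T], [T → . n], [T → n . T], [T → n .], [Y → . id id], [Y → . y y] }  — shift, reduce
  I6: { [Y → y . y] }  — shift
  I7: { [Y → y y .] }  — reduce
  I8: { [T → n T .] }  — reduce
  I9: { [Y → id id .] }  — reduce
  I10: { [T → c T .] }  — reduce
  I11: { [T → Y y .] }  — reduce

Conflict in state I5:
  Shift-reduce conflict between [T → n .] and [T → . c T]
So the grammar is NOT LR(0).

Answer: No. Shift-reduce conflict between [T → n .] and [T → . c T]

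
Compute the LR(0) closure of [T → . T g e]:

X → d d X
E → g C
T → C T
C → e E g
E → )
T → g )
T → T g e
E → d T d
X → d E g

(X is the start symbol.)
{ [C → . e E g], [T → . C T], [T → . T g e], [T → . g )] }

To compute CLOSURE, for each item [A → α.Bβ] where B is a non-terminal, add [B → .γ] for all productions B → γ; repeat for the newly added items until nothing changes.

Start with: [T → . T g e]
  [T → . T g e] has the dot before T: add [T → . C T], [T → . g )]
  [T → . C T] has the dot before C: add [C → . e E g]
No further items can be added.

CLOSURE = { [C → . e E g], [T → . C T], [T → . T g e], [T → . g )] }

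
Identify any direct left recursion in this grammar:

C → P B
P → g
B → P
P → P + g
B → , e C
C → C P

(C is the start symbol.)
Yes, P, C are left-recursive

C → P B: starts with P
P → g: starts with g
B → P: starts with P
P → P + g: LEFT RECURSIVE (starts with P)
B → , e C: starts with ','
C → C P: LEFT RECURSIVE (starts with C)

The grammar has direct left recursion on: P, C.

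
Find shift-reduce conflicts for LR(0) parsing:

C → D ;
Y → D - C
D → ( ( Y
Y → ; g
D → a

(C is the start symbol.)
Augment with C' → C and build the canonical LR(0) collection (I0 = CLOSURE({[C' → . C]}), then GOTO on every symbol after a dot until no new states appear). It has 13 states:
  I0: { [C → . D ;], [C' → . C], [D → . ( ( Y], [D → . a] }  — shift
  I1: { [D → ( . ( Y] }  — shift
  I2: { [C' → C .] }  — accept
  I3: { [C → D . ;] }  — shift
  I4: { [D → a .] }  — reduce
  I5: { [C → D ; .] }  — reduce
  I6: { [D → ( ( . Y], [D → . ( ( Y], [D → . a], [Y → . ; g], [Y → . D - C] }  — shift
  I7: { [Y → ; . g] }  — shift
  I8: { [Y → D . - C] }  — shift
  I9: { [D → ( ( Y .] }  — reduce
  I10: { [C → . D ;], [D → . ( ( Y], [D → . a], [Y → D - . C] }  — shift
  I11: { [Y → D - C .] }  — reduce
  I12: { [Y → ; g .] }  — reduce

No state contains both a complete item and a shift item.

Answer: No shift-reduce conflicts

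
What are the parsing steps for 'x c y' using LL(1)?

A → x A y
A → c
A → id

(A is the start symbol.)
LL(1) parsing maintains a stack (initially the start symbol over $) and the input. At each step: if the stack top is a terminal, match it against the current input token; if it is a non-terminal N, replace it with the RHS of M[N, lookahead] (the unique production whose predict set contains the lookahead).

Stack is shown with the top on the left.

Stack    Input    Action
------------------------
A $      x c y $  output A → x A y
x A y $  x c y $  match 'x'
A y $    c y $    output A → c
c y $    c y $    match 'c'
y $      y $      match 'y'
$        $        accept

The string is accepted.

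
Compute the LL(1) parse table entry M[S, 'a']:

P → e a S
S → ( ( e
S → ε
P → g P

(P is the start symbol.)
Empty (error entry)

To find M[S, 'a'], we find productions for S where 'a' is in the predict set (PREDICT(N → α) = (FIRST(α) \ {ε}) ∪ (FOLLOW(N) if α ⇒* ε)).

Relevant sets:
  FOLLOW(S) = { $ }

S → ( ( e: PREDICT = { '(' }
S → ε: PREDICT = { $ }

M[S, 'a'] is empty (no production applies)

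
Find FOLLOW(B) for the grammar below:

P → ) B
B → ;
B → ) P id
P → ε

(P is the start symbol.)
To compute FOLLOW(B), find every occurrence of B on a right-hand side N → α B β: add FIRST(β) \ {ε}, and if β is empty or nullable also add FOLLOW(N). Iterate to a fixed point.

In P → ) B: B is at the end, add FOLLOW(P)

The FOLLOW sets referred to above (computed the same way, to a fixed point):
  FOLLOW(P) = { $, 'id' }

Taking the union: FOLLOW(B) = { $, 'id' }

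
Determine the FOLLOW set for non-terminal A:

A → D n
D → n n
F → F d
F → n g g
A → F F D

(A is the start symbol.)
{ $ }

To compute FOLLOW(A), find every occurrence of A on a right-hand side N → α A β: add FIRST(β) \ {ε}, and if β is empty or nullable also add FOLLOW(N). Iterate to a fixed point.

A is the start symbol, so $ ∈ FOLLOW(A).
A does not occur on any right-hand side.

Taking the union: FOLLOW(A) = { $ }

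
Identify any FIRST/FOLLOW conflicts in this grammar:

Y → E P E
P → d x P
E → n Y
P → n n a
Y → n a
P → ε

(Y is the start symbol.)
Yes. P → n n a with FOLLOW(P) on { 'n' }

A FIRST/FOLLOW conflict occurs when a non-terminal N has a nullable alternative N → β (β ⇒* ε) and another alternative N → α with FIRST(α) ∩ FOLLOW(N) ≠ ∅: on such a lookahead the parser cannot decide between expanding α and letting N vanish via β.

Nullable non-terminals: P.

P: nullable alternative(s) P → ε; FOLLOW(P) = { 'n' }
  P → d x P: FIRST \ {ε} = { 'd' } — disjoint from FOLLOW(P)
  P → n n a: FIRST \ {ε} = { 'n' } — overlaps FOLLOW(P) on { 'n' }: CONFLICT
  P → ε: FIRST \ {ε} = { } — this is the only nullable alternative, skip

E, Y have no nullable alternative, so no FIRST/FOLLOW check is needed there.

So the grammar has 1 FIRST/FOLLOW conflict (marked CONFLICT above).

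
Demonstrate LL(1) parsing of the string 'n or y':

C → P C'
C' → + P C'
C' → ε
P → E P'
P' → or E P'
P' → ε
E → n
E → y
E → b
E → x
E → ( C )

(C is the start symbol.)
LL(1) parsing maintains a stack (initially the start symbol over $) and the input. At each step: if the stack top is a terminal, match it against the current input token; if it is a non-terminal N, replace it with the RHS of M[N, lookahead] (the unique production whose predict set contains the lookahead).

Stack is shown with the top on the left.

Stack         Input     Action
------------------------------
C $           n or y $  output C → P C'
P C' $        n or y $  output P → E P'
E P' C' $     n or y $  output E → n
n P' C' $     n or y $  match 'n'
P' C' $       or y $    output P' → or E P'
or E P' C' $  or y $    match 'or'
E P' C' $     y $       output E → y
y P' C' $     y $       match 'y'
P' C' $       $         output P' → ε
C' $          $         output C' → ε
$             $         accept

The string is accepted.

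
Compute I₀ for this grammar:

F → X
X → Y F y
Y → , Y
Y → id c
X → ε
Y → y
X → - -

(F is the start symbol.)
First, augment the grammar with F' → F
I₀ = CLOSURE({ [F' → . F] }):
  [F' → . F] has the dot before F: add [F → . X]
  [F → . X] has the dot before X: add [X → . Y F y], [X → .], [X → . - -]
  [X → . Y F y] has the dot before Y: add [Y → . , Y], [Y → . id c], [Y → . y]
No further items can be added.

I₀ = { [F → . X], [F' → . F], [X → . - -], [X → . Y F y], [X → .], [Y → . , Y], [Y → . id c], [Y → . y] }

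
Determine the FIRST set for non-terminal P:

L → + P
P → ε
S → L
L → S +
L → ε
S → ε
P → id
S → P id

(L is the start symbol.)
{ 'id', ε }

To compute FIRST(P), examine every production with P on the left-hand side, reading each right-hand side left to right until a non-nullable symbol is reached.

From P → ε:
  - ε-production, so ε ∈ FIRST(P)
From P → id:
  - id is a terminal: add 'id' and stop

Collecting: FIRST(P) = { 'id', ε }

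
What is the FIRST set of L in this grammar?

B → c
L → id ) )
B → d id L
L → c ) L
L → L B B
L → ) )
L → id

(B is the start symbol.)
To compute FIRST(L), examine every production with L on the left-hand side, reading each right-hand side left to right until a non-nullable symbol is reached.

From L → id ) ):
  - id is a terminal: add 'id' and stop
From L → c ) L:
  - c is a terminal: add 'c' and stop
From L → L B B:
  - L is the symbol being defined: contributes nothing new
    L is not nullable, so stop
From L → ) ):
  - ')' is a terminal: add ')' and stop
From L → id:
  - id is a terminal: add 'id' and stop

Collecting: FIRST(L) = { ')', 'c', 'id' }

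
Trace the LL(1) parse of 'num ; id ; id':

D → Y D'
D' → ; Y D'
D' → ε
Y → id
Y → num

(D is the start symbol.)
LL(1) parsing maintains a stack (initially the start symbol over $) and the input. At each step: if the stack top is a terminal, match it against the current input token; if it is a non-terminal N, replace it with the RHS of M[N, lookahead] (the unique production whose predict set contains the lookahead).

Stack is shown with the top on the left.

Stack     Input            Action
---------------------------------
D $       num ; id ; id $  output D → Y D'
Y D' $    num ; id ; id $  output Y → num
num D' $  num ; id ; id $  match 'num'
D' $      ; id ; id $      output D' → ; Y D'
; Y D' $  ; id ; id $      match ';'
Y D' $    id ; id $        output Y → id
id D' $   id ; id $        match 'id'
D' $      ; id $           output D' → ; Y D'
; Y D' $  ; id $           match ';'
Y D' $    id $             output Y → id
id D' $   id $             match 'id'
D' $      $                output D' → ε
$         $                accept

The string is accepted.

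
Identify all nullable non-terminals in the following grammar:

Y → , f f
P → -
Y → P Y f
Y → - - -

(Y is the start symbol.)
A non-terminal is nullable if it can derive ε (the empty string): either it has an ε-production, or it has a production whose right-hand side consists entirely of nullable non-terminals.

There are no ε-productions, so no non-terminal can derive ε.
No non-terminals are nullable.

Answer: None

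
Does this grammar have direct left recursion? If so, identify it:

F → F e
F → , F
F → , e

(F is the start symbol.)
Direct left recursion occurs when N → N α for some non-terminal N (the right-hand side begins with the left-hand side itself).

F → F e: LEFT RECURSIVE (starts with F)
F → , F: starts with ','
F → , e: starts with ','

The grammar has direct left recursion on: F.

Answer: Yes, F is left-recursive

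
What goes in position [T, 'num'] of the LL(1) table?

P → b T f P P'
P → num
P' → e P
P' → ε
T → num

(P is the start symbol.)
T → num

To find M[T, 'num'], we find productions for T where 'num' is in the predict set (PREDICT(N → α) = (FIRST(α) \ {ε}) ∪ (FOLLOW(N) if α ⇒* ε)).

T → num: PREDICT = { 'num' }
  'num' is in predict set, so this production goes in M[T, 'num']

M[T, 'num'] = T → num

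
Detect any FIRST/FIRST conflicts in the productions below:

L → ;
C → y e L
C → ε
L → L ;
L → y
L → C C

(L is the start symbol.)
Yes. L → ';' / L → L ';' on { ';' }; L → L ';' / L → y on { 'y' }; L → L ';' / L → C C on { 'y' }; L → y / L → C C on { 'y' }

A FIRST/FIRST conflict occurs when two productions N → α and N → β for the same non-terminal have FIRST(α) ∩ FIRST(β) ≠ ∅ (with ε ∈ FIRST of a nullable right-hand side, so two nullable alternatives also conflict).

FIRST sets of the non-terminals at (or reachable through a nullable prefix from) the front of some alternative:
  FIRST(L) = { ';', 'y', ε }
  FIRST(C) = { 'y', ε }

Productions for L:
  L → ;: FIRST = { ';' }
  L → L ;: FIRST = { ';', 'y' }
  L → y: FIRST = { 'y' }
  L → C C: FIRST = { 'y', ε }
Productions for C:
  C → y e L: FIRST = { 'y' }
  C → ε: FIRST = { ε }

Conflict for L: L → ; and L → L ;
  Overlap: { ';' }
Conflict for L: L → L ; and L → y
  Overlap: { 'y' }
Conflict for L: L → L ; and L → C C
  Overlap: { 'y' }
Conflict for L: L → y and L → C C
  Overlap: { 'y' }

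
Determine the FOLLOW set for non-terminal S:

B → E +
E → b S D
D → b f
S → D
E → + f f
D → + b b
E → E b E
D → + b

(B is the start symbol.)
In E → b S D: S is followed by D, add FIRST(D) \ {ε} = { '+', 'b' }

Taking the union: FOLLOW(S) = { '+', 'b' }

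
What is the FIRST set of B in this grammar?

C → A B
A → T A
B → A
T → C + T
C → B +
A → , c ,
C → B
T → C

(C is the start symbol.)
{ ',' }

To compute FIRST(B), examine every production with B on the left-hand side, reading each right-hand side left to right until a non-nullable symbol is reached.

FIRST sets of the other non-terminals involved (by the same procedure, iterated to a fixed point):
  FIRST(A) = { ',' }

From B → A:
  - A is a non-terminal: add FIRST(A) \ {ε} = { ',' }
    A is not nullable, so stop

Collecting: FIRST(B) = { ',' }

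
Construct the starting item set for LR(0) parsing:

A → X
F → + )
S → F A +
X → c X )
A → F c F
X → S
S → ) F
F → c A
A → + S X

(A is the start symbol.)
{ [A → . + S X], [A → . F c F], [A → . X], [A' → . A], [F → . + )], [F → . c A], [S → . ) F], [S → . F A +], [X → . S], [X → . c X )] }

First, augment the grammar with A' → A
I₀ = CLOSURE({ [A' → . A] }):
  [A' → . A] has the dot before A: add [A → . X], [A → . F c F], [A → . + S X]
  [A → . X] has the dot before X: add [X → . c X )], [X → . S]
  [A → . F c F] has the dot before F: add [F → . + )], [F → . c A]
  [X → . S] has the dot before S: add [S → . F A +], [S → . ) F]
No further items can be added.

I₀ = { [A → . + S X], [A → . F c F], [A → . X], [A' → . A], [F → . + )], [F → . c A], [S → . ) F], [S → . F A +], [X → . S], [X → . c X )] }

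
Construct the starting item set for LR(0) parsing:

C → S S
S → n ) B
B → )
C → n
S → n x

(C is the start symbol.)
First, augment the grammar with C' → C
I₀ = CLOSURE({ [C' → . C] }):
  [C' → . C] has the dot before C: add [C → . S S], [C → . n]
  [C → . S S] has the dot before S: add [S → . n ) B], [S → . n x]
No further items can be added.

I₀ = { [C → . S S], [C → . n], [C' → . C], [S → . n ) B], [S → . n x] }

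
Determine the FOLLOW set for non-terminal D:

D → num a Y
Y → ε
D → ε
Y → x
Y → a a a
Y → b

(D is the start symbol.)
To compute FOLLOW(D), find every occurrence of D on a right-hand side N → α D β: add FIRST(β) \ {ε}, and if β is empty or nullable also add FOLLOW(N). Iterate to a fixed point.

D is the start symbol, so $ ∈ FOLLOW(D).
D does not occur on any right-hand side.

Taking the union: FOLLOW(D) = { $ }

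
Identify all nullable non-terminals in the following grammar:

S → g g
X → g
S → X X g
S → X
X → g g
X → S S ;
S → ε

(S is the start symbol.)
ε-productions: S → ε
So S is immediately nullable.
No further non-terminal can be added: every production for the remaining non-terminals contains a terminal or a non-nullable non-terminal.
Nullable = { 'S' }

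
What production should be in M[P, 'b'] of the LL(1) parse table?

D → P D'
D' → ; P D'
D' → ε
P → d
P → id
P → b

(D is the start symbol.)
To find M[P, 'b'], we find productions for P where 'b' is in the predict set (PREDICT(N → α) = (FIRST(α) \ {ε}) ∪ (FOLLOW(N) if α ⇒* ε)).

P → d: PREDICT = { 'd' }
P → id: PREDICT = { 'id' }
P → b: PREDICT = { 'b' }
  'b' is in predict set, so this production goes in M[P, 'b']

M[P, 'b'] = P → b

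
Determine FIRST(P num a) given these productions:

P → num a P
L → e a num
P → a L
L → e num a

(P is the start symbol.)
{ 'a', 'num' }

FIRST sets of the non-terminals involved (from the grammar, by fixed-point iteration):
  FIRST(P) = { 'a', 'num' }

To compute FIRST(P num a), process the symbols left to right:
Symbol P is a non-terminal. Add FIRST(P) \ {ε} = { 'a', 'num' }
P is not nullable (ε ∉ FIRST(P)), so stop here.
FIRST(P num a) = { 'a', 'num' }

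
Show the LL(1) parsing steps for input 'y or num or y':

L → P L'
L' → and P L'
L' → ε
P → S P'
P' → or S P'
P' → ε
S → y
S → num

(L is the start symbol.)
LL(1) parsing maintains a stack (initially the start symbol over $) and the input. At each step: if the stack top is a terminal, match it against the current input token; if it is a non-terminal N, replace it with the RHS of M[N, lookahead] (the unique production whose predict set contains the lookahead).

Stack is shown with the top on the left.

Stack         Input            Action
-------------------------------------
L $           y or num or y $  output L → P L'
P L' $        y or num or y $  output P → S P'
S P' L' $     y or num or y $  output S → y
y P' L' $     y or num or y $  match 'y'
P' L' $       or num or y $    output P' → or S P'
or S P' L' $  or num or y $    match 'or'
S P' L' $     num or y $       output S → num
num P' L' $   num or y $       match 'num'
P' L' $       or y $           output P' → or S P'
or S P' L' $  or y $           match 'or'
S P' L' $     y $              output S → y
y P' L' $     y $              match 'y'
P' L' $       $                output P' → ε
L' $          $                output L' → ε
$             $                accept

The string is accepted.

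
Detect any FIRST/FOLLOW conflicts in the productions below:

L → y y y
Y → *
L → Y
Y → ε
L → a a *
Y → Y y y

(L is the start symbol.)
Nullable non-terminals: L, Y.
FIRST sets used below: FIRST(Y) = { '*', 'y', ε }

L: nullable alternative(s) L → Y; FOLLOW(L) = { $ }
  L → y y y: FIRST \ {ε} = { 'y' } — disjoint from FOLLOW(L)
  L → Y: FIRST \ {ε} = { '*', 'y' } — this is the only nullable alternative, skip
  L → a a *: FIRST \ {ε} = { 'a' } — disjoint from FOLLOW(L)

Y: nullable alternative(s) Y → ε; FOLLOW(Y) = { $, 'y' }
  Y → *: FIRST \ {ε} = { '*' } — disjoint from FOLLOW(Y)
  Y → ε: FIRST \ {ε} = { } — this is the only nullable alternative, skip
  Y → Y y y: FIRST \ {ε} = { '*', 'y' } — overlaps FOLLOW(Y) on { 'y' }: CONFLICT

So the grammar has 1 FIRST/FOLLOW conflict (marked CONFLICT above).

Answer: Yes. Y → Y y y with FOLLOW(Y) on { 'y' }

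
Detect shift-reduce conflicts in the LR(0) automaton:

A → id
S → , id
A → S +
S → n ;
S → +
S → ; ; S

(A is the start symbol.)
No shift-reduce conflicts

A shift-reduce conflict occurs when an LR(0) state has both:
  - a complete (reduce) item [A → α .] (dot at the end), and
  - a shift item [B → β . c γ] (dot before a terminal).

Augment with A' → A and build the canonical LR(0) collection (I0 = CLOSURE({[A' → . A]}), then GOTO on every symbol after a dot until no new states appear). It has 13 states:
  I0: { [A → . S +], [A → . id], [A' → . A], [S → . +], [S → . , id], [S → . ; ; S], [S → . n ;] }  — shift
  I1: { [S → + .] }  — reduce
  I2: { [S → , . id] }  — shift
  I3: { [S → ; . ; S] }  — shift
  I4: { [A' → A .] }  — accept
  I5: { [A → S . +] }  — shift
  I6: { [A → id .] }  — reduce
  I7: { [S → n . ;] }  — shift
  I8: { [S → n ; .] }  — reduce
  I9: { [A → S + .] }  — reduce
  I10: { [S → . +], [S → . , id], [S → . ; ; S], [S → . n ;], [S → ; ; . S] }  — shift
  I11: { [S → ; ; S .] }  — reduce
  I12: { [S → , id .] }  — reduce

No state contains both a complete item and a shift item.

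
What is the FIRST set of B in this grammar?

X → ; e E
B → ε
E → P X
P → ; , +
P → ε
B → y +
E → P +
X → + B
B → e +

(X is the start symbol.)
To compute FIRST(B), examine every production with B on the left-hand side, reading each right-hand side left to right until a non-nullable symbol is reached.

From B → ε:
  - ε-production, so ε ∈ FIRST(B)
From B → y +:
  - y is a terminal: add 'y' and stop
From B → e +:
  - e is a terminal: add 'e' and stop

Collecting: FIRST(B) = { 'e', 'y', ε }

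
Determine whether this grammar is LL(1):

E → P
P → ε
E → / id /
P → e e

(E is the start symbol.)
Yes, the grammar is LL(1).

Relevant sets:
  FIRST(P) = { 'e', ε }
  FOLLOW(E) = { $ }
  FOLLOW(P) = { $ }

For E:
  PREDICT(E → P) = { $, 'e' }
  PREDICT(E → '/' id '/') = { '/' }
For P:
  PREDICT(P → ε) = { $ }
  PREDICT(P → e e) = { 'e' }

All predict sets are disjoint. The grammar IS LL(1).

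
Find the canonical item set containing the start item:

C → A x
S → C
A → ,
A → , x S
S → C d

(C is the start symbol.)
First, augment the grammar with C' → C
I₀ = CLOSURE({ [C' → . C] }):
  [C' → . C] has the dot before C: add [C → . A x]
  [C → . A x] has the dot before A: add [A → . ,], [A → . , x S]
No further items can be added.

I₀ = { [A → . , x S], [A → . ,], [C → . A x], [C' → . C] }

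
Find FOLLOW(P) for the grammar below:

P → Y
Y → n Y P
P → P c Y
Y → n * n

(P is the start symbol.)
P is the start symbol, so $ ∈ FOLLOW(P).
In Y → n Y P: P is at the end, add FOLLOW(Y)
In P → P c Y: P is followed by c Y, add FIRST(c Y) \ {ε} = { 'c' }

The FOLLOW sets referred to above (computed the same way, to a fixed point):
  FOLLOW(Y) = { $, 'c', 'n' }

Taking the union: FOLLOW(P) = { $, 'c', 'n' }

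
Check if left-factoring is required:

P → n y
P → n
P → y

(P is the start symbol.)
Left-factoring is needed when two productions for the same non-terminal
share a common prefix on the right-hand side.

Productions for P:
  P → n y
  P → n
  P → y

Found common prefix 'n' in productions for P

Answer: Yes, P has productions with common prefix 'n'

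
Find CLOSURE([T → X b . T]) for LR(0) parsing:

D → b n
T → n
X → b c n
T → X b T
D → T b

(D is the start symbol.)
Start with: [T → X b . T]
  [T → X b . T] has the dot before T: add [T → . n], [T → . X b T]
  [T → . X b T] has the dot before X: add [X → . b c n]
No further items can be added.

CLOSURE = { [T → . X b T], [T → . n], [T → X b . T], [X → . b c n] }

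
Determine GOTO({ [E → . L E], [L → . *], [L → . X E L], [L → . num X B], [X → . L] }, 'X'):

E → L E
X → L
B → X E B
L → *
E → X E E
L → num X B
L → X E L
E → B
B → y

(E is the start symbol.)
{ [B → . X E B], [B → . y], [E → . B], [E → . L E], [E → . X E E], [L → . *], [L → . X E L], [L → . num X B], [L → X . E L], [X → . L] }

GOTO(I, 'X') = CLOSURE({ [A → αX.β] : [A → α.Xβ] ∈ I, X = 'X' })

Items with dot before 'X', with the dot advanced:
  [L → . X E L] → [L → X . E L]
Closure of the advanced items:
  [L → X . E L] has the dot before E: add [E → . L E], [E → . X E E], [E → . B]
  [E → . L E] has the dot before L: add [L → . *], [L → . num X B], [L → . X E L]
  [E → . X E E] has the dot before X: add [X → . L]
  [E → . B] has the dot before B: add [B → . X E B], [B → . y]

GOTO = { [B → . X E B], [B → . y], [E → . B], [E → . L E], [E → . X E E], [L → . *], [L → . X E L], [L → . num X B], [L → X . E L], [X → . L] }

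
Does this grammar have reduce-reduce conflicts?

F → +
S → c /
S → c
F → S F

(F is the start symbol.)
No reduce-reduce conflicts

A reduce-reduce conflict occurs when an LR(0) state has two complete items [A → α .] and [B → β .] — both call for a reduction, and with no lookahead the parser cannot choose between them.

Augment with F' → F and build the canonical LR(0) collection (I0 = CLOSURE({[F' → . F]}), then GOTO on every symbol after a dot until no new states appear). It has 7 states:
  I0: { [F → . +], [F → . S F], [F' → . F], [S → . c /], [S → . c] }  — shift
  I1: { [F → + .] }  — reduce
  I2: { [F' → F .] }  — accept
  I3: { [F → . +], [F → . S F], [F → S . F], [S → . c /], [S → . c] }  — shift
  I4: { [S → c . /], [S → c .] }  — shift, reduce
  I5: { [S → c / .] }  — reduce
  I6: { [F → S F .] }  — reduce

No state contains more than one complete item.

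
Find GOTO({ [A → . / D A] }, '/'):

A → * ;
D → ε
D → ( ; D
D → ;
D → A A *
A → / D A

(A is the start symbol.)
GOTO(I, '/') = CLOSURE({ [A → αX.β] : [A → α.Xβ] ∈ I, X = '/' })

Items with dot before '/', with the dot advanced:
  [A → . / D A] → [A → / . D A]
Closure of the advanced items:
  [A → / . D A] has the dot before D: add [D → .], [D → . ( ; D], [D → . ;], [D → . A A *]
  [D → . A A *] has the dot before A: add [A → . * ;], [A → . / D A]

GOTO = { [A → . * ;], [A → . / D A], [A → / . D A], [D → . ( ; D], [D → . ;], [D → . A A *], [D → .] }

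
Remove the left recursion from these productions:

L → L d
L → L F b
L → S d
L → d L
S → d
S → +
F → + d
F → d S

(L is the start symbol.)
L is directly left-recursive. The standard transformation for
  A → A α₁ | ... | A α_m | β₁ | ... | β_n
is
  A  → β₁ A' | ... | β_n A'
  A' → α₁ A' | ... | α_m A' | ε

L → S d becomes L → S d L'
L → d L becomes L → d L L'
L → L d becomes L' → d L'
L → L F b becomes L' → F b L'
Add L' → ε

Productions for other non-terminals are unchanged:
  S → d
  S → +
  F → + d
  F → d S

Resulting grammar:
L → S d L'
L → d L L'
L' → d L'
L' → F b L'
L' → ε
S → d
S → +
F → + d
F → d S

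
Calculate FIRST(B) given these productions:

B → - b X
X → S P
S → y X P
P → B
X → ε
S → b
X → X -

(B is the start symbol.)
{ '-' }

To compute FIRST(B), examine every production with B on the left-hand side, reading each right-hand side left to right until a non-nullable symbol is reached.

From B → - b X:
  - '-' is a terminal: add '-' and stop

Collecting: FIRST(B) = { '-' }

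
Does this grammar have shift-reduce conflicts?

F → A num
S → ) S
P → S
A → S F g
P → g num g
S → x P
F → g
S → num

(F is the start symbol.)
Augment with F' → F and build the canonical LR(0) collection (I0 = CLOSURE({[F' → . F]}), then GOTO on every symbol after a dot until no new states appear). It has 17 states:
  I0: { [A → . S F g], [F → . A num], [F → . g], [F' → . F], [S → . ) S], [S → . num], [S → . x P] }  — shift
  I1: { [S → ) . S], [S → . ) S], [S → . num], [S → . x P] }  — shift
  I2: { [F → A . num] }  — shift
  I3: { [F' → F .] }  — accept
  I4: { [A → . S F g], [A → S . F g], [F → . A num], [F → . g], [S → . ) S], [S → . num], [S → . x P] }  — shift
  I5: { [F → g .] }  — reduce
  I6: { [S → num .] }  — reduce
  I7: { [P → . S], [P → . g num g], [S → . ) S], [S → . num], [S → . x P], [S → x . P] }  — shift
  I8: { [S → x P .] }  — reduce
  I9: { [P → S .] }  — reduce
  I10: { [P → g . num g] }  — shift
  I11: { [P → g num . g] }  — shift
  I12: { [P → g num g .] }  — reduce
  I13: { [A → S F . g] }  — shift
  I14: { [A → S F g .] }  — reduce
  I15: { [F → A num .] }  — reduce
  I16: { [S → ) S .] }  — reduce

No state contains both a complete item and a shift item.

Answer: No shift-reduce conflicts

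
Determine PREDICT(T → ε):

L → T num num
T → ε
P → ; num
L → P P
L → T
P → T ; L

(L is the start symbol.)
{ $, ';', 'num' }

PREDICT(T → ε) = (FIRST(RHS) \ {ε}) ∪ (FOLLOW(T) if ε ∈ FIRST(RHS), i.e. RHS ⇒* ε)
The right-hand side is ε (FIRST(ε) = { ε }), so the predict set is FOLLOW(T) = { $, ';', 'num' }
PREDICT(T → ε) = { $, ';', 'num' }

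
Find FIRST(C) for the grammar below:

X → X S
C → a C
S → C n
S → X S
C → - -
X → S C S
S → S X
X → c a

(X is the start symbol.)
From C → a C:
  - a is a terminal: add 'a' and stop
From C → - -:
  - '-' is a terminal: add '-' and stop

Collecting: FIRST(C) = { '-', 'a' }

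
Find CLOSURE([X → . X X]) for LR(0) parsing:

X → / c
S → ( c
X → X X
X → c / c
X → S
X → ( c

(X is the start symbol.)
To compute CLOSURE, for each item [A → α.Bβ] where B is a non-terminal, add [B → .γ] for all productions B → γ; repeat for the newly added items until nothing changes.

Start with: [X → . X X]
  [X → . X X] has the dot before X: add [X → . / c], [X → . c / c], [X → . S], [X → . ( c]
  [X → . S] has the dot before S: add [S → . ( c]
No further items can be added.

CLOSURE = { [S → . ( c], [X → . ( c], [X → . / c], [X → . S], [X → . X X], [X → . c / c] }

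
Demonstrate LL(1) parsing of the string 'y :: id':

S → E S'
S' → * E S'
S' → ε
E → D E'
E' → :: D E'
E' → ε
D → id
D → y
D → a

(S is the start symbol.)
Stack is shown with the top on the left.

Stack         Input      Action
-------------------------------
S $           y :: id $  output S → E S'
E S' $        y :: id $  output E → D E'
D E' S' $     y :: id $  output D → y
y E' S' $     y :: id $  match 'y'
E' S' $       :: id $    output E' → :: D E'
:: D E' S' $  :: id $    match '::'
D E' S' $     id $       output D → id
id E' S' $    id $       match 'id'
E' S' $       $          output E' → ε
S' $          $          output S' → ε
$             $          accept

The string is accepted.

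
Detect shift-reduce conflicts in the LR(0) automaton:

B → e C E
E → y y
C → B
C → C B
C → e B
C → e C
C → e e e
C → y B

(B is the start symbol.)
Yes — I9: [C → e C .] vs [B → . e C E]; I11: [C → e e e .] vs [B → . e C E]

A shift-reduce conflict occurs when an LR(0) state has both:
  - a complete (reduce) item [A → α .] (dot at the end), and
  - a shift item [B → β . c γ] (dot before a terminal).

Augment with B' → B and build the canonical LR(0) collection (I0 = CLOSURE({[B' → . B]}), then GOTO on every symbol after a dot until no new states appear). It has 16 states:
  I0: { [B → . e C E], [B' → . B] }  — shift
  I1: { [B' → B .] }  — accept
  I2: { [B → . e C E], [B → e . C E], [C → . B], [C → . C B], [C → . e B], [C → . e C], [C → . e e e], [C → . y B] }  — shift
  I3: { [C → B .] }  — reduce
  I4: { [B → . e C E], [B → e C . E], [C → C . B], [E → . y y] }  — shift
  I5: { [B → . e C E], [B → e . C E], [C → . B], [C → . C B], [C → . e B], [C → . e C], [C → . e e e], [C → . y B], [C → e . B], [C → e . C], [C → e . e e] }  — shift
  I6: { [B → . e C E], [C → y . B] }  — shift
  I7: { [C → y B .] }  — reduce
  I8: { [C → B .], [C → e B .] }  — 2 reduces
  I9: { [B → . e C E], [B → e C . E], [C → C . B], [C → e C .], [E → . y y] }  — shift, reduce
  I10: { [B → . e C E], [B → e . C E], [C → . B], [C → . C B], [C → . e B], [C → . e C], [C → . e e e], [C → . y B], [C → e . B], [C → e . C], [C → e . e e], [C → e e . e] }  — shift
  I11: { [B → . e C E], [B → e . C E], [C → . B], [C → . C B], [C → . e B], [C → . e C], [C → . e e e], [C → . y B], [C → e . B], [C → e . C], [C → e . e e], [C → e e . e], [C → e e e .] }  — shift, reduce
  I12: { [C → C B .] }  — reduce
  I13: { [B → e C E .] }  — reduce
  I14: { [E → y . y] }  — shift
  I15: { [E → y y .] }  — reduce

I9 contains reduce item [C → e C .] and shift items [B → . e C E], [E → . y y] — shift-reduce conflict.
I11 contains reduce item [C → e e e .] and shift items [B → . e C E], [C → . e B], [C → . e C], [C → . e e e], [C → e . e e], [C → e e . e], [C → . y B] — shift-reduce conflict.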